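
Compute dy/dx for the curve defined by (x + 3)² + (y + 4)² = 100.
Differentiate both sides with respect to x, treating y as y(x). By the chain rule, any term containing y contributes a factor of y' = dy/dx when we differentiate it.

Move every term to one side and write the relation as F(x, y) = 0. Term by term,
  d/dx[(x + 3)^2] = 2x + 6
  d/dx[(y + 4)^2] = 2·y'(y + 4)
  d/dx[-100] = 0

The pieces without y' make up ∂F/∂x and the coefficient of y' is ∂F/∂y:
  ∂F/∂x = 2x + 6,
  ∂F/∂y = 2y + 8.

Since d/dx[F] = ∂F/∂x + (∂F/∂y)·y' = 0, solve for y':
  (∂F/∂y)·y' = -∂F/∂x
  dy/dx = -(∂F/∂x)/(∂F/∂y) = -(2x + 6)/(2y + 8) = (-x - 3)/(y + 4)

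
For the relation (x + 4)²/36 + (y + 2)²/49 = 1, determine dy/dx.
Apply d/dx to both sides, remembering that y depends on x. Each occurrence of y therefore brings in a y' = dy/dx via the chain rule.

With F(x, y) equal to the left-hand side minus the right, differentiate F term by term:
  d/dx[(x + 4)^2/36] = x/18 + 2/9
  d/dx[(y + 2)^2/49] = 2·y'(y + 2)/49
  d/dx[-1] = 0
Adding these up, d/dx[F] = 0 becomes
  (x/18 + 2/9) + (2y/49 + 4/49)·y' = 0,
so isolating y',
  dy/dx = -(x/18 + 2/9)/(2y/49 + 4/49)
        = -((x + 4)/18)/(2(y + 2)/49) = 49(-x - 4)/(36(y + 2))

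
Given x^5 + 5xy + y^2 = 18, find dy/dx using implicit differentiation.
Take d/dx of both sides. Since y is implicitly a function of x, the chain rule attaches a y' = dy/dx factor whenever we differentiate through y.

Set F(x, y) = (left side) − (right side), so the curve is F = 0. Differentiating each term of F:
  d/dx[x^5] = 5x^4
  d/dx[5xy] = 5x·y' + 5y
  d/dx[y^2] = 2y·y'
  d/dx[-18] = 0

Collecting, the y'-free part is the partial derivative in x and the y' coefficient is the partial derivative in y:
  ∂F/∂x = 5x^4 + 5y
  ∂F/∂y = 5x + 2y

so d/dx[F(x, y(x))] = ∂F/∂x + (∂F/∂y)·y' = 0. Rearranging,
  dy/dx = -(∂F/∂x)/(∂F/∂y) = -(5x^4 + 5y)/(5x + 2y) = 5(-x^4 - y)/(5x + 2y)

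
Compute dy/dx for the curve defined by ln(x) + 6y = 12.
Differentiate the relation implicitly: treat y = y(x) and apply the chain rule, so every y-derivative picks up a y' = dy/dx factor.

With everything moved to the left-hand side, differentiate term by term:
  d/dx[6y] = 6·y'
  d/dx[ln(x)] = 1/x
  d/dx[-12] = 0

Separating the contributions that come from x directly and those that come through y:
  without y':      1/x
  multiplying y':  6

so (1/x) + (6)·y' = 0, and therefore
  dy/dx = -(1/x)/(6) = -1/(6x)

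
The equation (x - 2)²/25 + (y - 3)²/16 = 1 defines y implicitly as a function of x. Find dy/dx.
Apply d/dx to both sides, remembering that y depends on x. Each occurrence of y therefore brings in a y' = dy/dx via the chain rule.

With F(x, y) equal to the left-hand side minus the right, differentiate F term by term:
  d/dx[(x - 2)^2/25] = 2x/25 - 4/25
  d/dx[(y - 3)^2/16] = y'(y - 3)/8
  d/dx[-1] = 0
Adding these up, d/dx[F] = 0 becomes
  (2x/25 - 4/25) + (y/8 - 3/8)·y' = 0,
so isolating y',
  dy/dx = -(2x/25 - 4/25)/(y/8 - 3/8)
        = -(2(x - 2)/25)/((y - 3)/8) = 16(2 - x)/(25(y - 3))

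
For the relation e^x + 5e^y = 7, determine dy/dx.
Apply d/dx to both sides, remembering that y depends on x. Each occurrence of y therefore brings in a y' = dy/dx via the chain rule.

With F(x, y) equal to the left-hand side minus the right, differentiate F term by term:
  d/dx[e^(x)] = e^(x)
  d/dx[5e^(y)] = 5·y'·e^(y)
  d/dx[-7] = 0
Adding these up, d/dx[F] = 0 becomes
  (e^(x)) + (5e^(y))·y' = 0,
so isolating y',
  dy/dx = -(e^(x))/(5e^(y)) = -e^(x - y)/5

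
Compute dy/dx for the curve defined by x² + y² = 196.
Take d/dx of both sides. Since y is implicitly a function of x, the chain rule attaches a y' = dy/dx factor whenever we differentiate through y.

Set F(x, y) = (left side) − (right side), so the curve is F = 0. Differentiating each term of F:
  d/dx[x^2] = 2x
  d/dx[y^2] = 2y·y'
  d/dx[-196] = 0

Collecting, the y'-free part is the partial derivative in x and the y' coefficient is the partial derivative in y:
  ∂F/∂x = 2x
  ∂F/∂y = 2y

so d/dx[F(x, y(x))] = ∂F/∂x + (∂F/∂y)·y' = 0. Rearranging,
  dy/dx = -(∂F/∂x)/(∂F/∂y) = -(2x)/(2y) = -x/y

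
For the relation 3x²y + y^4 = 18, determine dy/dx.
Apply d/dx to both sides, remembering that y depends on x. Each occurrence of y therefore brings in a y' = dy/dx via the chain rule.

With F(x, y) equal to the left-hand side minus the right, differentiate F term by term:
  d/dx[3x^2y] = 3x^2·y' + 6xy
  d/dx[y^4] = 4y^3·y'
  d/dx[-18] = 0
Adding these up, d/dx[F] = 0 becomes
  (6xy) + (3x^2 + 4y^3)·y' = 0,
so isolating y',
  dy/dx = -(6xy)/(3x^2 + 4y^3) = -6xy/(3x^2 + 4y^3)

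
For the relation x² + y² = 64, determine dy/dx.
Differentiate both sides with respect to x, treating y as y(x). By the chain rule, any term containing y contributes a factor of y' = dy/dx when we differentiate it.

Move every term to one side and write the relation as F(x, y) = 0. Term by term,
  d/dx[x^2] = 2x
  d/dx[y^2] = 2y·y'
  d/dx[-64] = 0

The pieces without y' make up ∂F/∂x and the coefficient of y' is ∂F/∂y:
  ∂F/∂x = 2x,
  ∂F/∂y = 2y.

Since d/dx[F] = ∂F/∂x + (∂F/∂y)·y' = 0, solve for y':
  (∂F/∂y)·y' = -∂F/∂x
  dy/dx = -(∂F/∂x)/(∂F/∂y) = -(2x)/(2y) = -x/y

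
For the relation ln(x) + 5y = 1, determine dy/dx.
Differentiate both sides with respect to x, treating y as y(x). By the chain rule, any term containing y contributes a factor of y' = dy/dx when we differentiate it.

Move every term to one side and write the relation as F(x, y) = 0. Term by term,
  d/dx[5y] = 5·y'
  d/dx[ln(x)] = 1/x
  d/dx[-1] = 0

The pieces without y' make up ∂F/∂x and the coefficient of y' is ∂F/∂y:
  ∂F/∂x = 1/x,
  ∂F/∂y = 5.

Since d/dx[F] = ∂F/∂x + (∂F/∂y)·y' = 0, solve for y':
  (∂F/∂y)·y' = -∂F/∂x
  dy/dx = -(∂F/∂x)/(∂F/∂y) = -(1/x)/(5) = -1/(5x)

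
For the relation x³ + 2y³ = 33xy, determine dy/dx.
Take d/dx of both sides. Since y is implicitly a function of x, the chain rule attaches a y' = dy/dx factor whenever we differentiate through y.

Set F(x, y) = (left side) − (right side), so the curve is F = 0. Differentiating each term of F:
  d/dx[x^3] = 3x^2
  d/dx[-33xy] = -33x·y' - 33y
  d/dx[2y^3] = 6y^2·y'

Collecting, the y'-free part is the partial derivative in x and the y' coefficient is the partial derivative in y:
  ∂F/∂x = 3x^2 - 33y
  ∂F/∂y = -33x + 6y^2

so d/dx[F(x, y(x))] = ∂F/∂x + (∂F/∂y)·y' = 0. Rearranging,
  dy/dx = -(∂F/∂x)/(∂F/∂y) = -(3x^2 - 33y)/(-33x + 6y^2) = (x^2 - 11y)/(11x - 2y^2)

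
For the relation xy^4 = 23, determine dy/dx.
Apply d/dx to both sides, remembering that y depends on x. Each occurrence of y therefore brings in a y' = dy/dx via the chain rule.

With F(x, y) equal to the left-hand side minus the right, differentiate F term by term:
  d/dx[xy^4] = 4xy^3·y' + y^4
  d/dx[-23] = 0
Adding these up, d/dx[F] = 0 becomes
  (y^4) + (4xy^3)·y' = 0,
so isolating y',
  dy/dx = -(y^4)/(4xy^3) = -y/(4x)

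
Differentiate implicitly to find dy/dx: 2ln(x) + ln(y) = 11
Take d/dx of both sides. Since y is implicitly a function of x, the chain rule attaches a y' = dy/dx factor whenever we differentiate through y.

Set F(x, y) = (left side) − (right side), so the curve is F = 0. Differentiating each term of F:
  d/dx[2ln(x)] = 2/x
  d/dx[ln(y)] = y'/y
  d/dx[-11] = 0

Collecting, the y'-free part is the partial derivative in x and the y' coefficient is the partial derivative in y:
  ∂F/∂x = 2/x
  ∂F/∂y = 1/y

so d/dx[F(x, y(x))] = ∂F/∂x + (∂F/∂y)·y' = 0. Rearranging,
  dy/dx = -(∂F/∂x)/(∂F/∂y) = -(2/x)/(1/y) = -2y/x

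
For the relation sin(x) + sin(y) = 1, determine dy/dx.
Apply d/dx to both sides, remembering that y depends on x. Each occurrence of y therefore brings in a y' = dy/dx via the chain rule.

With F(x, y) equal to the left-hand side minus the right, differentiate F term by term:
  d/dx[sin(x)] = cos(x)
  d/dx[sin(y)] = y'·cos(y)
  d/dx[-1] = 0
Adding these up, d/dx[F] = 0 becomes
  (cos(x)) + (cos(y))·y' = 0,
so isolating y',
  dy/dx = -(cos(x))/(cos(y)) = -cos(x)/cos(y)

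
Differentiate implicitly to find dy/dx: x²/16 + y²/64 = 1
Differentiate the relation implicitly: treat y = y(x) and apply the chain rule, so every y-derivative picks up a y' = dy/dx factor.

With everything moved to the left-hand side, differentiate term by term:
  d/dx[x^2/16] = x/8
  d/dx[y^2/64] = y·y'/32
  d/dx[-1] = 0

Separating the contributions that come from x directly and those that come through y:
  without y':      x/8
  multiplying y':  y/32

so (x/8) + (y/32)·y' = 0, and therefore
  dy/dx = -(x/8)/(y/32) = -4x/y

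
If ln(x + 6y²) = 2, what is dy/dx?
Apply d/dx to both sides, remembering that y depends on x. Each occurrence of y therefore brings in a y' = dy/dx via the chain rule.

With F(x, y) equal to the left-hand side minus the right, differentiate F term by term:
  d/dx[ln(x + 6y^2)] = (12y·y' + 1)/(x + 6y^2)
  d/dx[-2] = 0
Adding these up, d/dx[F] = 0 becomes
  (1/(x + 6y^2)) + (12y/(x + 6y^2))·y' = 0,
so isolating y',
  dy/dx = -(1/(x + 6y^2))/(12y/(x + 6y^2)) = -1/(12y)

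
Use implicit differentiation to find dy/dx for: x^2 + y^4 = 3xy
Differentiate the relation implicitly: treat y = y(x) and apply the chain rule, so every y-derivative picks up a y' = dy/dx factor.

With everything moved to the left-hand side, differentiate term by term:
  d/dx[x^2] = 2x
  d/dx[-3xy] = -3x·y' - 3y
  d/dx[y^4] = 4y^3·y'

Separating the contributions that come from x directly and those that come through y:
  without y':      2x - 3y
  multiplying y':  -3x + 4y^3

so (2x - 3y) + (-3x + 4y^3)·y' = 0, and therefore
  dy/dx = -(2x - 3y)/(-3x + 4y^3) = (2x - 3y)/(3x - 4y^3)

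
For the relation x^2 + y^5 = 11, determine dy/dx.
Take d/dx of both sides. Since y is implicitly a function of x, the chain rule attaches a y' = dy/dx factor whenever we differentiate through y.

Set F(x, y) = (left side) − (right side), so the curve is F = 0. Differentiating each term of F:
  d/dx[x^2] = 2x
  d/dx[y^5] = 5y^4·y'
  d/dx[-11] = 0

Collecting, the y'-free part is the partial derivative in x and the y' coefficient is the partial derivative in y:
  ∂F/∂x = 2x
  ∂F/∂y = 5y^4

so d/dx[F(x, y(x))] = ∂F/∂x + (∂F/∂y)·y' = 0. Rearranging,
  dy/dx = -(∂F/∂x)/(∂F/∂y) = -(2x)/(5y^4) = -2x/(5y^4)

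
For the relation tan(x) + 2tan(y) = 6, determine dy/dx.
Differentiate both sides with respect to x, treating y as y(x). By the chain rule, any term containing y contributes a factor of y' = dy/dx when we differentiate it.

Move every term to one side and write the relation as F(x, y) = 0. Term by term,
  d/dx[tan(x)] = tan(x)^2 + 1
  d/dx[2tan(y)] = 2·y'(tan(y)^2 + 1)
  d/dx[-6] = 0

The pieces without y' make up ∂F/∂x and the coefficient of y' is ∂F/∂y:
  ∂F/∂x = tan(x)^2 + 1,
  ∂F/∂y = 2tan(y)^2 + 2.

Since d/dx[F] = ∂F/∂x + (∂F/∂y)·y' = 0, solve for y':
  (∂F/∂y)·y' = -∂F/∂x
  dy/dx = -(∂F/∂x)/(∂F/∂y) = -(tan(x)^2 + 1)/(2tan(y)^2 + 2) = -cos(y)^2/(2cos(x)^2)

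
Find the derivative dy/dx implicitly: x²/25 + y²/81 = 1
Differentiate both sides with respect to x, treating y as y(x). By the chain rule, any term containing y contributes a factor of y' = dy/dx when we differentiate it.

Move every term to one side and write the relation as F(x, y) = 0. Term by term,
  d/dx[x^2/25] = 2x/25
  d/dx[y^2/81] = 2y·y'/81
  d/dx[-1] = 0

The pieces without y' make up ∂F/∂x and the coefficient of y' is ∂F/∂y:
  ∂F/∂x = 2x/25,
  ∂F/∂y = 2y/81.

Since d/dx[F] = ∂F/∂x + (∂F/∂y)·y' = 0, solve for y':
  (∂F/∂y)·y' = -∂F/∂x
  dy/dx = -(∂F/∂x)/(∂F/∂y) = -(2x/25)/(2y/81) = -81x/(25y)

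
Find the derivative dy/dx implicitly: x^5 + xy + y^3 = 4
Apply d/dx to both sides, remembering that y depends on x. Each occurrence of y therefore brings in a y' = dy/dx via the chain rule.

With F(x, y) equal to the left-hand side minus the right, differentiate F term by term:
  d/dx[x^5] = 5x^4
  d/dx[xy] = x·y' + y
  d/dx[y^3] = 3y^2·y'
  d/dx[-4] = 0
Adding these up, d/dx[F] = 0 becomes
  (5x^4 + y) + (x + 3y^2)·y' = 0,
so isolating y',
  dy/dx = -(5x^4 + y)/(x + 3y^2) = (-5x^4 - y)/(x + 3y^2)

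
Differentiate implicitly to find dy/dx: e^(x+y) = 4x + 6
Take d/dx of both sides. Since y is implicitly a function of x, the chain rule attaches a y' = dy/dx factor whenever we differentiate through y.

Set F(x, y) = (left side) − (right side), so the curve is F = 0. Differentiating each term of F:
  d/dx[-4x] = -4
  d/dx[e^(x + y)] = (y' + 1)·e^(x + y)
  d/dx[-6] = 0

Collecting, the y'-free part is the partial derivative in x and the y' coefficient is the partial derivative in y:
  ∂F/∂x = e^(x + y) - 4
  ∂F/∂y = e^(x + y)

so d/dx[F(x, y(x))] = ∂F/∂x + (∂F/∂y)·y' = 0. Rearranging,
  dy/dx = -(∂F/∂x)/(∂F/∂y) = -(e^(x + y) - 4)/(e^(x + y)) = 4e^(-x - y) - 1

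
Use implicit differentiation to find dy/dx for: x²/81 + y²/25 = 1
Take d/dx of both sides. Since y is implicitly a function of x, the chain rule attaches a y' = dy/dx factor whenever we differentiate through y.

Set F(x, y) = (left side) − (right side), so the curve is F = 0. Differentiating each term of F:
  d/dx[x^2/81] = 2x/81
  d/dx[y^2/25] = 2y·y'/25
  d/dx[-1] = 0

Collecting, the y'-free part is the partial derivative in x and the y' coefficient is the partial derivative in y:
  ∂F/∂x = 2x/81
  ∂F/∂y = 2y/25

so d/dx[F(x, y(x))] = ∂F/∂x + (∂F/∂y)·y' = 0. Rearranging,
  dy/dx = -(∂F/∂x)/(∂F/∂y) = -(2x/81)/(2y/25) = -25x/(81y)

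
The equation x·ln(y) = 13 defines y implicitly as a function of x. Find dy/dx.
Differentiate both sides with respect to x, treating y as y(x). By the chain rule, any term containing y contributes a factor of y' = dy/dx when we differentiate it.

Move every term to one side and write the relation as F(x, y) = 0. Term by term,
  d/dx[x·ln(y)] = x·y'/y + ln(y)
  d/dx[-13] = 0

The pieces without y' make up ∂F/∂x and the coefficient of y' is ∂F/∂y:
  ∂F/∂x = ln(y),
  ∂F/∂y = x/y.

Since d/dx[F] = ∂F/∂x + (∂F/∂y)·y' = 0, solve for y':
  (∂F/∂y)·y' = -∂F/∂x
  dy/dx = -(∂F/∂x)/(∂F/∂y) = -(ln(y))/(x/y) = -y·ln(y)/x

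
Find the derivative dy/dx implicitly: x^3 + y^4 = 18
Differentiate the relation implicitly: treat y = y(x) and apply the chain rule, so every y-derivative picks up a y' = dy/dx factor.

With everything moved to the left-hand side, differentiate term by term:
  d/dx[x^3] = 3x^2
  d/dx[y^4] = 4y^3·y'
  d/dx[-18] = 0

Separating the contributions that come from x directly and those that come through y:
  without y':      3x^2
  multiplying y':  4y^3

so (3x^2) + (4y^3)·y' = 0, and therefore
  dy/dx = -(3x^2)/(4y^3) = -3x^2/(4y^3)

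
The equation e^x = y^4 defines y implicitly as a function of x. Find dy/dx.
Differentiate the relation implicitly: treat y = y(x) and apply the chain rule, so every y-derivative picks up a y' = dy/dx factor.

With everything moved to the left-hand side, differentiate term by term:
  d/dx[-y^4] = -4y^3·y'
  d/dx[e^(x)] = e^(x)

Separating the contributions that come from x directly and those that come through y:
  without y':      e^(x)
  multiplying y':  -4y^3

so (e^(x)) + (-4y^3)·y' = 0, and therefore
  dy/dx = -(e^(x))/(-4y^3) = e^(x)/(4y^3)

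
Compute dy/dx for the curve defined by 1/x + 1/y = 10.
Differentiate the relation implicitly: treat y = y(x) and apply the chain rule, so every y-derivative picks up a y' = dy/dx factor.

With everything moved to the left-hand side, differentiate term by term:
  d/dx[1/y] = -y'/y^2
  d/dx[1/x] = -1/x^2
  d/dx[-10] = 0

Separating the contributions that come from x directly and those that come through y:
  without y':      -1/x^2
  multiplying y':  -1/y^2

so (-1/x^2) + (-1/y^2)·y' = 0, and therefore
  dy/dx = -(-1/x^2)/(-1/y^2) = -y^2/x^2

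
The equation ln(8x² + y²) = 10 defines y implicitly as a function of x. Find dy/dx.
Apply d/dx to both sides, remembering that y depends on x. Each occurrence of y therefore brings in a y' = dy/dx via the chain rule.

With F(x, y) equal to the left-hand side minus the right, differentiate F term by term:
  d/dx[ln(8x^2 + y^2)] = (16x + 2y·y')/(8x^2 + y^2)
  d/dx[-10] = 0
Adding these up, d/dx[F] = 0 becomes
  (16x/(8x^2 + y^2)) + (2y/(8x^2 + y^2))·y' = 0,
so isolating y',
  dy/dx = -(16x/(8x^2 + y^2))/(2y/(8x^2 + y^2)) = -8x/y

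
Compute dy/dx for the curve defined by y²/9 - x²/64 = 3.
Differentiate both sides with respect to x, treating y as y(x). By the chain rule, any term containing y contributes a factor of y' = dy/dx when we differentiate it.

Move every term to one side and write the relation as F(x, y) = 0. Term by term,
  d/dx[-x^2/64] = -x/32
  d/dx[y^2/9] = 2y·y'/9
  d/dx[-3] = 0

The pieces without y' make up ∂F/∂x and the coefficient of y' is ∂F/∂y:
  ∂F/∂x = -x/32,
  ∂F/∂y = 2y/9.

Since d/dx[F] = ∂F/∂x + (∂F/∂y)·y' = 0, solve for y':
  (∂F/∂y)·y' = -∂F/∂x
  dy/dx = -(∂F/∂x)/(∂F/∂y) = -(-x/32)/(2y/9) = 9x/(64y)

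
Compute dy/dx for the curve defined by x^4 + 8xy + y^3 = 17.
Differentiate both sides with respect to x, treating y as y(x). By the chain rule, any term containing y contributes a factor of y' = dy/dx when we differentiate it.

Move every term to one side and write the relation as F(x, y) = 0. Term by term,
  d/dx[x^4] = 4x^3
  d/dx[8xy] = 8x·y' + 8y
  d/dx[y^3] = 3y^2·y'
  d/dx[-17] = 0

The pieces without y' make up ∂F/∂x and the coefficient of y' is ∂F/∂y:
  ∂F/∂x = 4x^3 + 8y,
  ∂F/∂y = 8x + 3y^2.

Since d/dx[F] = ∂F/∂x + (∂F/∂y)·y' = 0, solve for y':
  (∂F/∂y)·y' = -∂F/∂x
  dy/dx = -(∂F/∂x)/(∂F/∂y) = -(4x^3 + 8y)/(8x + 3y^2) = 4(-x^3 - 2y)/(8x + 3y^2)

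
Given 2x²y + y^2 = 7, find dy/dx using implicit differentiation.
Take d/dx of both sides. Since y is implicitly a function of x, the chain rule attaches a y' = dy/dx factor whenever we differentiate through y.

Set F(x, y) = (left side) − (right side), so the curve is F = 0. Differentiating each term of F:
  d/dx[2x^2y] = 2x^2·y' + 4xy
  d/dx[y^2] = 2y·y'
  d/dx[-7] = 0

Collecting, the y'-free part is the partial derivative in x and the y' coefficient is the partial derivative in y:
  ∂F/∂x = 4xy
  ∂F/∂y = 2x^2 + 2y

so d/dx[F(x, y(x))] = ∂F/∂x + (∂F/∂y)·y' = 0. Rearranging,
  dy/dx = -(∂F/∂x)/(∂F/∂y) = -(4xy)/(2x^2 + 2y) = -2xy/(x^2 + y)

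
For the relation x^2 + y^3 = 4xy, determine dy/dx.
Differentiate the relation implicitly: treat y = y(x) and apply the chain rule, so every y-derivative picks up a y' = dy/dx factor.

With everything moved to the left-hand side, differentiate term by term:
  d/dx[x^2] = 2x
  d/dx[-4xy] = -4x·y' - 4y
  d/dx[y^3] = 3y^2·y'

Separating the contributions that come from x directly and those that come through y:
  without y':      2x - 4y
  multiplying y':  -4x + 3y^2

so (2x - 4y) + (-4x + 3y^2)·y' = 0, and therefore
  dy/dx = -(2x - 4y)/(-4x + 3y^2) = 2(x - 2y)/(4x - 3y^2)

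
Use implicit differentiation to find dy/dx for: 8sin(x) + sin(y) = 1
Differentiate both sides with respect to x, treating y as y(x). By the chain rule, any term containing y contributes a factor of y' = dy/dx when we differentiate it.

Move every term to one side and write the relation as F(x, y) = 0. Term by term,
  d/dx[8sin(x)] = 8cos(x)
  d/dx[sin(y)] = y'·cos(y)
  d/dx[-1] = 0

The pieces without y' make up ∂F/∂x and the coefficient of y' is ∂F/∂y:
  ∂F/∂x = 8cos(x),
  ∂F/∂y = cos(y).

Since d/dx[F] = ∂F/∂x + (∂F/∂y)·y' = 0, solve for y':
  (∂F/∂y)·y' = -∂F/∂x
  dy/dx = -(∂F/∂x)/(∂F/∂y) = -(8cos(x))/(cos(y)) = -8cos(x)/cos(y)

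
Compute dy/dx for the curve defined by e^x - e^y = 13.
Apply d/dx to both sides, remembering that y depends on x. Each occurrence of y therefore brings in a y' = dy/dx via the chain rule.

With F(x, y) equal to the left-hand side minus the right, differentiate F term by term:
  d/dx[e^(x)] = e^(x)
  d/dx[-e^(y)] = -y'·e^(y)
  d/dx[-13] = 0
Adding these up, d/dx[F] = 0 becomes
  (e^(x)) + (-e^(y))·y' = 0,
so isolating y',
  dy/dx = -(e^(x))/(-e^(y)) = e^(x - y)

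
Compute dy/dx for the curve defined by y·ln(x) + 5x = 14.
Take d/dx of both sides. Since y is implicitly a function of x, the chain rule attaches a y' = dy/dx factor whenever we differentiate through y.

Set F(x, y) = (left side) − (right side), so the curve is F = 0. Differentiating each term of F:
  d/dx[5x] = 5
  d/dx[y·ln(x)] = y'·ln(x) + y/x
  d/dx[-14] = 0

Collecting, the y'-free part is the partial derivative in x and the y' coefficient is the partial derivative in y:
  ∂F/∂x = 5 + y/x
  ∂F/∂y = ln(x)

so d/dx[F(x, y(x))] = ∂F/∂x + (∂F/∂y)·y' = 0. Rearranging,
  dy/dx = -(∂F/∂x)/(∂F/∂y) = -(5 + y/x)/(ln(x))
        = -((5x + y)/x)/(ln(x)) = (-5x - y)/(x·ln(x))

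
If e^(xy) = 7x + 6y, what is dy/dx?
Take d/dx of both sides. Since y is implicitly a function of x, the chain rule attaches a y' = dy/dx factor whenever we differentiate through y.

Set F(x, y) = (left side) − (right side), so the curve is F = 0. Differentiating each term of F:
  d/dx[-7x] = -7
  d/dx[-6y] = -6·y'
  d/dx[e^(xy)] = (x·y' + y)·e^(xy)

Collecting, the y'-free part is the partial derivative in x and the y' coefficient is the partial derivative in y:
  ∂F/∂x = y·e^(xy) - 7
  ∂F/∂y = x·e^(xy) - 6

so d/dx[F(x, y(x))] = ∂F/∂x + (∂F/∂y)·y' = 0. Rearranging,
  dy/dx = -(∂F/∂x)/(∂F/∂y) = -(y·e^(xy) - 7)/(x·e^(xy) - 6) = (-y·e^(xy) + 7)/(x·e^(xy) - 6)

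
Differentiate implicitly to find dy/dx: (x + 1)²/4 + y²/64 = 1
Differentiate both sides with respect to x, treating y as y(x). By the chain rule, any term containing y contributes a factor of y' = dy/dx when we differentiate it.

Move every term to one side and write the relation as F(x, y) = 0. Term by term,
  d/dx[y^2/64] = y·y'/32
  d/dx[(x + 1)^2/4] = x/2 + 1/2
  d/dx[-1] = 0

The pieces without y' make up ∂F/∂x and the coefficient of y' is ∂F/∂y:
  ∂F/∂x = x/2 + 1/2,
  ∂F/∂y = y/32.

Since d/dx[F] = ∂F/∂x + (∂F/∂y)·y' = 0, solve for y':
  (∂F/∂y)·y' = -∂F/∂x
  dy/dx = -(∂F/∂x)/(∂F/∂y) = -(x/2 + 1/2)/(y/32)
        = -((x + 1)/2)/(y/32) = 16(-x - 1)/y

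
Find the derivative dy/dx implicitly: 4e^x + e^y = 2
Differentiate the relation implicitly: treat y = y(x) and apply the chain rule, so every y-derivative picks up a y' = dy/dx factor.

With everything moved to the left-hand side, differentiate term by term:
  d/dx[4e^(x)] = 4e^(x)
  d/dx[e^(y)] = y'·e^(y)
  d/dx[-2] = 0

Separating the contributions that come from x directly and those that come through y:
  without y':      4e^(x)
  multiplying y':  e^(y)

so (4e^(x)) + (e^(y))·y' = 0, and therefore
  dy/dx = -(4e^(x))/(e^(y)) = -4e^(x - y)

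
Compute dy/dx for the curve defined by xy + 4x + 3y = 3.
Differentiate both sides with respect to x, treating y as y(x). By the chain rule, any term containing y contributes a factor of y' = dy/dx when we differentiate it.

Move every term to one side and write the relation as F(x, y) = 0. Term by term,
  d/dx[xy] = x·y' + y
  d/dx[4x] = 4
  d/dx[3y] = 3·y'
  d/dx[-3] = 0

The pieces without y' make up ∂F/∂x and the coefficient of y' is ∂F/∂y:
  ∂F/∂x = y + 4,
  ∂F/∂y = x + 3.

Since d/dx[F] = ∂F/∂x + (∂F/∂y)·y' = 0, solve for y':
  (∂F/∂y)·y' = -∂F/∂x
  dy/dx = -(∂F/∂x)/(∂F/∂y) = -(y + 4)/(x + 3) = (-y - 4)/(x + 3)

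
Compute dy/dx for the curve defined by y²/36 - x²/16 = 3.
Take d/dx of both sides. Since y is implicitly a function of x, the chain rule attaches a y' = dy/dx factor whenever we differentiate through y.

Set F(x, y) = (left side) − (right side), so the curve is F = 0. Differentiating each term of F:
  d/dx[-x^2/16] = -x/8
  d/dx[y^2/36] = y·y'/18
  d/dx[-3] = 0

Collecting, the y'-free part is the partial derivative in x and the y' coefficient is the partial derivative in y:
  ∂F/∂x = -x/8
  ∂F/∂y = y/18

so d/dx[F(x, y(x))] = ∂F/∂x + (∂F/∂y)·y' = 0. Rearranging,
  dy/dx = -(∂F/∂x)/(∂F/∂y) = -(-x/8)/(y/18) = 9x/(4y)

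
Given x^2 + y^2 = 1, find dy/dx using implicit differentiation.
Apply d/dx to both sides, remembering that y depends on x. Each occurrence of y therefore brings in a y' = dy/dx via the chain rule.

With F(x, y) equal to the left-hand side minus the right, differentiate F term by term:
  d/dx[x^2] = 2x
  d/dx[y^2] = 2y·y'
  d/dx[-1] = 0
Adding these up, d/dx[F] = 0 becomes
  (2x) + (2y)·y' = 0,
so isolating y',
  dy/dx = -(2x)/(2y) = -x/y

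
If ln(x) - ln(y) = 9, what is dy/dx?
Differentiate the relation implicitly: treat y = y(x) and apply the chain rule, so every y-derivative picks up a y' = dy/dx factor.

With everything moved to the left-hand side, differentiate term by term:
  d/dx[ln(x)] = 1/x
  d/dx[-ln(y)] = -y'/y
  d/dx[-9] = 0

Separating the contributions that come from x directly and those that come through y:
  without y':      1/x
  multiplying y':  -1/y

so (1/x) + (-1/y)·y' = 0, and therefore
  dy/dx = -(1/x)/(-1/y) = y/x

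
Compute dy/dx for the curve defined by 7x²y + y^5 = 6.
Differentiate both sides with respect to x, treating y as y(x). By the chain rule, any term containing y contributes a factor of y' = dy/dx when we differentiate it.

Move every term to one side and write the relation as F(x, y) = 0. Term by term,
  d/dx[7x^2y] = 7x^2·y' + 14xy
  d/dx[y^5] = 5y^4·y'
  d/dx[-6] = 0

The pieces without y' make up ∂F/∂x and the coefficient of y' is ∂F/∂y:
  ∂F/∂x = 14xy,
  ∂F/∂y = 7x^2 + 5y^4.

Since d/dx[F] = ∂F/∂x + (∂F/∂y)·y' = 0, solve for y':
  (∂F/∂y)·y' = -∂F/∂x
  dy/dx = -(∂F/∂x)/(∂F/∂y) = -(14xy)/(7x^2 + 5y^4) = -14xy/(7x^2 + 5y^4)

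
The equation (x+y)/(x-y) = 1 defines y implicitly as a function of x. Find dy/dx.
Apply d/dx to both sides, remembering that y depends on x. Each occurrence of y therefore brings in a y' = dy/dx via the chain rule.

With F(x, y) equal to the left-hand side minus the right, differentiate F term by term:
  d/dx[(x + y)/(x - y)] = (y' + 1)/(x - y) + (x + y)(y' - 1)/(x - y)^2
  d/dx[-1] = 0
Adding these up, d/dx[F] = 0 becomes
  (1/(x - y) - (x + y)/(x - y)^2) + (1/(x - y) + (x + y)/(x - y)^2)·y' = 0,
so isolating y',
  dy/dx = -(1/(x - y) - (x + y)/(x - y)^2)/(1/(x - y) + (x + y)/(x - y)^2)
        = -(-2y/(x - y)^2)/(2x/(x - y)^2) = y/x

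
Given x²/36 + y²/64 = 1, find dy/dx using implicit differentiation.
Take d/dx of both sides. Since y is implicitly a function of x, the chain rule attaches a y' = dy/dx factor whenever we differentiate through y.

Set F(x, y) = (left side) − (right side), so the curve is F = 0. Differentiating each term of F:
  d/dx[x^2/36] = x/18
  d/dx[y^2/64] = y·y'/32
  d/dx[-1] = 0

Collecting, the y'-free part is the partial derivative in x and the y' coefficient is the partial derivative in y:
  ∂F/∂x = x/18
  ∂F/∂y = y/32

so d/dx[F(x, y(x))] = ∂F/∂x + (∂F/∂y)·y' = 0. Rearranging,
  dy/dx = -(∂F/∂x)/(∂F/∂y) = -(x/18)/(y/32) = -16x/(9y)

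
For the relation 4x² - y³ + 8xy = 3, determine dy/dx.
Differentiate the relation implicitly: treat y = y(x) and apply the chain rule, so every y-derivative picks up a y' = dy/dx factor.

With everything moved to the left-hand side, differentiate term by term:
  d/dx[4x^2] = 8x
  d/dx[8xy] = 8x·y' + 8y
  d/dx[-y^3] = -3y^2·y'
  d/dx[-3] = 0

Separating the contributions that come from x directly and those that come through y:
  without y':      8x + 8y
  multiplying y':  8x - 3y^2

so (8x + 8y) + (8x - 3y^2)·y' = 0, and therefore
  dy/dx = -(8x + 8y)/(8x - 3y^2) = 8(-x - y)/(8x - 3y^2)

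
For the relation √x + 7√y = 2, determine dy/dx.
Take d/dx of both sides. Since y is implicitly a function of x, the chain rule attaches a y' = dy/dx factor whenever we differentiate through y.

Set F(x, y) = (left side) − (right side), so the curve is F = 0. Differentiating each term of F:
  d/dx[√(x)] = 1/(2√(x))
  d/dx[7√(y)] = 7·y'/(2√(y))
  d/dx[-2] = 0

Collecting, the y'-free part is the partial derivative in x and the y' coefficient is the partial derivative in y:
  ∂F/∂x = 1/(2√(x))
  ∂F/∂y = 7/(2√(y))

so d/dx[F(x, y(x))] = ∂F/∂x + (∂F/∂y)·y' = 0. Rearranging,
  dy/dx = -(∂F/∂x)/(∂F/∂y) = -(1/(2√(x)))/(7/(2√(y))) = -√(y)/(7√(x))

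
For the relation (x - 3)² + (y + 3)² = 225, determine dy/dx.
Differentiate the relation implicitly: treat y = y(x) and apply the chain rule, so every y-derivative picks up a y' = dy/dx factor.

With everything moved to the left-hand side, differentiate term by term:
  d/dx[(x - 3)^2] = 2x - 6
  d/dx[(y + 3)^2] = 2·y'(y + 3)
  d/dx[-225] = 0

Separating the contributions that come from x directly and those that come through y:
  without y':      2x - 6
  multiplying y':  2y + 6

so (2x - 6) + (2y + 6)·y' = 0, and therefore
  dy/dx = -(2x - 6)/(2y + 6) = (3 - x)/(y + 3)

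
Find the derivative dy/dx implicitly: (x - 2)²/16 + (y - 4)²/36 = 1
Differentiate the relation implicitly: treat y = y(x) and apply the chain rule, so every y-derivative picks up a y' = dy/dx factor.

With everything moved to the left-hand side, differentiate term by term:
  d/dx[(x - 2)^2/16] = x/8 - 1/4
  d/dx[(y - 4)^2/36] = y'(y - 4)/18
  d/dx[-1] = 0

Separating the contributions that come from x directly and those that come through y:
  without y':      x/8 - 1/4
  multiplying y':  y/18 - 2/9

so (x/8 - 1/4) + (y/18 - 2/9)·y' = 0, and therefore
  dy/dx = -(x/8 - 1/4)/(y/18 - 2/9)
        = -((x - 2)/8)/((y - 4)/18) = 9(2 - x)/(4(y - 4))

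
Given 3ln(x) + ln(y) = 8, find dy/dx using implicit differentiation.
Take d/dx of both sides. Since y is implicitly a function of x, the chain rule attaches a y' = dy/dx factor whenever we differentiate through y.

Set F(x, y) = (left side) − (right side), so the curve is F = 0. Differentiating each term of F:
  d/dx[3ln(x)] = 3/x
  d/dx[ln(y)] = y'/y
  d/dx[-8] = 0

Collecting, the y'-free part is the partial derivative in x and the y' coefficient is the partial derivative in y:
  ∂F/∂x = 3/x
  ∂F/∂y = 1/y

so d/dx[F(x, y(x))] = ∂F/∂x + (∂F/∂y)·y' = 0. Rearranging,
  dy/dx = -(∂F/∂x)/(∂F/∂y) = -(3/x)/(1/y) = -3y/x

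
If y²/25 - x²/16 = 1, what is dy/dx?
Differentiate the relation implicitly: treat y = y(x) and apply the chain rule, so every y-derivative picks up a y' = dy/dx factor.

With everything moved to the left-hand side, differentiate term by term:
  d/dx[-x^2/16] = -x/8
  d/dx[y^2/25] = 2y·y'/25
  d/dx[-1] = 0

Separating the contributions that come from x directly and those that come through y:
  without y':      -x/8
  multiplying y':  2y/25

so (-x/8) + (2y/25)·y' = 0, and therefore
  dy/dx = -(-x/8)/(2y/25) = 25x/(16y)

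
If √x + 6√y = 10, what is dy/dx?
Take d/dx of both sides. Since y is implicitly a function of x, the chain rule attaches a y' = dy/dx factor whenever we differentiate through y.

Set F(x, y) = (left side) − (right side), so the curve is F = 0. Differentiating each term of F:
  d/dx[√(x)] = 1/(2√(x))
  d/dx[6√(y)] = 3·y'/√(y)
  d/dx[-10] = 0

Collecting, the y'-free part is the partial derivative in x and the y' coefficient is the partial derivative in y:
  ∂F/∂x = 1/(2√(x))
  ∂F/∂y = 3/√(y)

so d/dx[F(x, y(x))] = ∂F/∂x + (∂F/∂y)·y' = 0. Rearranging,
  dy/dx = -(∂F/∂x)/(∂F/∂y) = -(1/(2√(x)))/(3/√(y)) = -√(y)/(6√(x))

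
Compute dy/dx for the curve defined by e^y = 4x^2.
Differentiate the relation implicitly: treat y = y(x) and apply the chain rule, so every y-derivative picks up a y' = dy/dx factor.

With everything moved to the left-hand side, differentiate term by term:
  d/dx[-4x^2] = -8x
  d/dx[e^(y)] = y'·e^(y)

Separating the contributions that come from x directly and those that come through y:
  without y':      -8x
  multiplying y':  e^(y)

so (-8x) + (e^(y))·y' = 0, and therefore
  dy/dx = -(-8x)/(e^(y)) = 8x·e^(-y)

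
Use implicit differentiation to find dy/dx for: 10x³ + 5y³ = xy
Apply d/dx to both sides, remembering that y depends on x. Each occurrence of y therefore brings in a y' = dy/dx via the chain rule.

With F(x, y) equal to the left-hand side minus the right, differentiate F term by term:
  d/dx[10x^3] = 30x^2
  d/dx[-xy] = -x·y' - y
  d/dx[5y^3] = 15y^2·y'
Adding these up, d/dx[F] = 0 becomes
  (30x^2 - y) + (-x + 15y^2)·y' = 0,
so isolating y',
  dy/dx = -(30x^2 - y)/(-x + 15y^2) = (30x^2 - y)/(x - 15y^2)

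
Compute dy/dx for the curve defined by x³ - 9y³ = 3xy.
Take d/dx of both sides. Since y is implicitly a function of x, the chain rule attaches a y' = dy/dx factor whenever we differentiate through y.

Set F(x, y) = (left side) − (right side), so the curve is F = 0. Differentiating each term of F:
  d/dx[x^3] = 3x^2
  d/dx[-3xy] = -3x·y' - 3y
  d/dx[-9y^3] = -27y^2·y'

Collecting, the y'-free part is the partial derivative in x and the y' coefficient is the partial derivative in y:
  ∂F/∂x = 3x^2 - 3y
  ∂F/∂y = -3x - 27y^2

so d/dx[F(x, y(x))] = ∂F/∂x + (∂F/∂y)·y' = 0. Rearranging,
  dy/dx = -(∂F/∂x)/(∂F/∂y) = -(3x^2 - 3y)/(-3x - 27y^2) = (x^2 - y)/(x + 9y^2)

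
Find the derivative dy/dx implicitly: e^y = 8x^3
Differentiate the relation implicitly: treat y = y(x) and apply the chain rule, so every y-derivative picks up a y' = dy/dx factor.

With everything moved to the left-hand side, differentiate term by term:
  d/dx[-8x^3] = -24x^2
  d/dx[e^(y)] = y'·e^(y)

Separating the contributions that come from x directly and those that come through y:
  without y':      -24x^2
  multiplying y':  e^(y)

so (-24x^2) + (e^(y))·y' = 0, and therefore
  dy/dx = -(-24x^2)/(e^(y)) = 24x^2e^(-y)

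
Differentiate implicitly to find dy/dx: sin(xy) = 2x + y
Take d/dx of both sides. Since y is implicitly a function of x, the chain rule attaches a y' = dy/dx factor whenever we differentiate through y.

Set F(x, y) = (left side) − (right side), so the curve is F = 0. Differentiating each term of F:
  d/dx[-2x] = -2
  d/dx[-y] = -y'
  d/dx[sin(xy)] = (x·y' + y)·cos(xy)

Collecting, the y'-free part is the partial derivative in x and the y' coefficient is the partial derivative in y:
  ∂F/∂x = y·cos(xy) - 2
  ∂F/∂y = x·cos(xy) - 1

so d/dx[F(x, y(x))] = ∂F/∂x + (∂F/∂y)·y' = 0. Rearranging,
  dy/dx = -(∂F/∂x)/(∂F/∂y) = -(y·cos(xy) - 2)/(x·cos(xy) - 1) = (-y·cos(xy) + 2)/(x·cos(xy) - 1)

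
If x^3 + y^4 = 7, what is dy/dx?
Apply d/dx to both sides, remembering that y depends on x. Each occurrence of y therefore brings in a y' = dy/dx via the chain rule.

With F(x, y) equal to the left-hand side minus the right, differentiate F term by term:
  d/dx[x^3] = 3x^2
  d/dx[y^4] = 4y^3·y'
  d/dx[-7] = 0
Adding these up, d/dx[F] = 0 becomes
  (3x^2) + (4y^3)·y' = 0,
so isolating y',
  dy/dx = -(3x^2)/(4y^3) = -3x^2/(4y^3)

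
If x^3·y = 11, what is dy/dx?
Differentiate the relation implicitly: treat y = y(x) and apply the chain rule, so every y-derivative picks up a y' = dy/dx factor.

With everything moved to the left-hand side, differentiate term by term:
  d/dx[x^3y] = x^3·y' + 3x^2y
  d/dx[-11] = 0

Separating the contributions that come from x directly and those that come through y:
  without y':      3x^2y
  multiplying y':  x^3

so (3x^2y) + (x^3)·y' = 0, and therefore
  dy/dx = -(3x^2y)/(x^3) = -3y/x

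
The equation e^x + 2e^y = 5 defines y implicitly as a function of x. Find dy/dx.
Apply d/dx to both sides, remembering that y depends on x. Each occurrence of y therefore brings in a y' = dy/dx via the chain rule.

With F(x, y) equal to the left-hand side minus the right, differentiate F term by term:
  d/dx[e^(x)] = e^(x)
  d/dx[2e^(y)] = 2·y'·e^(y)
  d/dx[-5] = 0
Adding these up, d/dx[F] = 0 becomes
  (e^(x)) + (2e^(y))·y' = 0,
so isolating y',
  dy/dx = -(e^(x))/(2e^(y)) = -e^(x - y)/2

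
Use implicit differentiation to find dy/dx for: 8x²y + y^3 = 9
Differentiate both sides with respect to x, treating y as y(x). By the chain rule, any term containing y contributes a factor of y' = dy/dx when we differentiate it.

Move every term to one side and write the relation as F(x, y) = 0. Term by term,
  d/dx[8x^2y] = 8x^2·y' + 16xy
  d/dx[y^3] = 3y^2·y'
  d/dx[-9] = 0

The pieces without y' make up ∂F/∂x and the coefficient of y' is ∂F/∂y:
  ∂F/∂x = 16xy,
  ∂F/∂y = 8x^2 + 3y^2.

Since d/dx[F] = ∂F/∂x + (∂F/∂y)·y' = 0, solve for y':
  (∂F/∂y)·y' = -∂F/∂x
  dy/dx = -(∂F/∂x)/(∂F/∂y) = -(16xy)/(8x^2 + 3y^2) = -16xy/(8x^2 + 3y^2)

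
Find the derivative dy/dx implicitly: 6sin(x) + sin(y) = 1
Differentiate the relation implicitly: treat y = y(x) and apply the chain rule, so every y-derivative picks up a y' = dy/dx factor.

With everything moved to the left-hand side, differentiate term by term:
  d/dx[6sin(x)] = 6cos(x)
  d/dx[sin(y)] = y'·cos(y)
  d/dx[-1] = 0

Separating the contributions that come from x directly and those that come through y:
  without y':      6cos(x)
  multiplying y':  cos(y)

so (6cos(x)) + (cos(y))·y' = 0, and therefore
  dy/dx = -(6cos(x))/(cos(y)) = -6cos(x)/cos(y)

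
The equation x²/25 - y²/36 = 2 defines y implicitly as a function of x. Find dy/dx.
Take d/dx of both sides. Since y is implicitly a function of x, the chain rule attaches a y' = dy/dx factor whenever we differentiate through y.

Set F(x, y) = (left side) − (right side), so the curve is F = 0. Differentiating each term of F:
  d/dx[x^2/25] = 2x/25
  d/dx[-y^2/36] = -y·y'/18
  d/dx[-2] = 0

Collecting, the y'-free part is the partial derivative in x and the y' coefficient is the partial derivative in y:
  ∂F/∂x = 2x/25
  ∂F/∂y = -y/18

so d/dx[F(x, y(x))] = ∂F/∂x + (∂F/∂y)·y' = 0. Rearranging,
  dy/dx = -(∂F/∂x)/(∂F/∂y) = -(2x/25)/(-y/18) = 36x/(25y)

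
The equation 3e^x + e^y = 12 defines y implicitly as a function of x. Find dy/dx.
Differentiate the relation implicitly: treat y = y(x) and apply the chain rule, so every y-derivative picks up a y' = dy/dx factor.

With everything moved to the left-hand side, differentiate term by term:
  d/dx[3e^(x)] = 3e^(x)
  d/dx[e^(y)] = y'·e^(y)
  d/dx[-12] = 0

Separating the contributions that come from x directly and those that come through y:
  without y':      3e^(x)
  multiplying y':  e^(y)

so (3e^(x)) + (e^(y))·y' = 0, and therefore
  dy/dx = -(3e^(x))/(e^(y)) = -3e^(x - y)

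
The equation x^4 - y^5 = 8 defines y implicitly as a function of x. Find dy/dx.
Differentiate both sides with respect to x, treating y as y(x). By the chain rule, any term containing y contributes a factor of y' = dy/dx when we differentiate it.

Move every term to one side and write the relation as F(x, y) = 0. Term by term,
  d/dx[x^4] = 4x^3
  d/dx[-y^5] = -5y^4·y'
  d/dx[-8] = 0

The pieces without y' make up ∂F/∂x and the coefficient of y' is ∂F/∂y:
  ∂F/∂x = 4x^3,
  ∂F/∂y = -5y^4.

Since d/dx[F] = ∂F/∂x + (∂F/∂y)·y' = 0, solve for y':
  (∂F/∂y)·y' = -∂F/∂x
  dy/dx = -(∂F/∂x)/(∂F/∂y) = -(4x^3)/(-5y^4) = 4x^3/(5y^4)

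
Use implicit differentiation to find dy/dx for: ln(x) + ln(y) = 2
Apply d/dx to both sides, remembering that y depends on x. Each occurrence of y therefore brings in a y' = dy/dx via the chain rule.

With F(x, y) equal to the left-hand side minus the right, differentiate F term by term:
  d/dx[ln(x)] = 1/x
  d/dx[ln(y)] = y'/y
  d/dx[-2] = 0
Adding these up, d/dx[F] = 0 becomes
  (1/x) + (1/y)·y' = 0,
so isolating y',
  dy/dx = -(1/x)/(1/y) = -y/x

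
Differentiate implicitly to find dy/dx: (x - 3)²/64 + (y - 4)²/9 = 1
Differentiate both sides with respect to x, treating y as y(x). By the chain rule, any term containing y contributes a factor of y' = dy/dx when we differentiate it.

Move every term to one side and write the relation as F(x, y) = 0. Term by term,
  d/dx[(x - 3)^2/64] = x/32 - 3/32
  d/dx[(y - 4)^2/9] = 2·y'(y - 4)/9
  d/dx[-1] = 0

The pieces without y' make up ∂F/∂x and the coefficient of y' is ∂F/∂y:
  ∂F/∂x = x/32 - 3/32,
  ∂F/∂y = 2y/9 - 8/9.

Since d/dx[F] = ∂F/∂x + (∂F/∂y)·y' = 0, solve for y':
  (∂F/∂y)·y' = -∂F/∂x
  dy/dx = -(∂F/∂x)/(∂F/∂y) = -(x/32 - 3/32)/(2y/9 - 8/9)
        = -((x - 3)/32)/(2(y - 4)/9) = 9(3 - x)/(64(y - 4))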